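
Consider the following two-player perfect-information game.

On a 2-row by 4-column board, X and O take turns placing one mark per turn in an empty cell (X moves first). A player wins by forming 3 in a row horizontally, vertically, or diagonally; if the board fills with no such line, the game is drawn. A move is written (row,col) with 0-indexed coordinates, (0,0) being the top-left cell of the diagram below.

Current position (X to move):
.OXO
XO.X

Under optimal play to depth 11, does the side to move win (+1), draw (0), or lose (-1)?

value(.OXO/XO.X, X) = 0

p1 X@[.OXO/XO.X]: (0,0)[XOXO/XO.X]+0* (1,2)[.OXO/XOXX]+0
p2 O@[XOXO/XO.X]: (1,2)[XOXO/XOOX]+0*
p3 X@[XOXO/XOOX] terminal +0; root [.OXO/XO.X] d11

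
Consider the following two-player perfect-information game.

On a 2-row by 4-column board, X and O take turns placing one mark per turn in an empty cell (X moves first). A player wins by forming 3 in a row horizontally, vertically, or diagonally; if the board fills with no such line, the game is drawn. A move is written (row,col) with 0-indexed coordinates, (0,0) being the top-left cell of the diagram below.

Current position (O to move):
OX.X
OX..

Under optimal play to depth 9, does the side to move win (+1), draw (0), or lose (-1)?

[OX.X/OX..] O move#1: (0,2):+0/OXOX/OX..*, (1,2):-1/OX.X/OXO., (1,3):-1/OX.X/OX.O
[OXOX/OX..] X move#2: (1,2):+0/OXOX/OXX.*, (1,3):+0/OXOX/OX.X
[OXOX/OXX.] O move#3: (1,3):+0/OXOX/OXXO*
[OXOX/OXXO] end (terminal +0, X#4); searched OX.X/OX.. to 9

value(OX.X/OX.., O) = 0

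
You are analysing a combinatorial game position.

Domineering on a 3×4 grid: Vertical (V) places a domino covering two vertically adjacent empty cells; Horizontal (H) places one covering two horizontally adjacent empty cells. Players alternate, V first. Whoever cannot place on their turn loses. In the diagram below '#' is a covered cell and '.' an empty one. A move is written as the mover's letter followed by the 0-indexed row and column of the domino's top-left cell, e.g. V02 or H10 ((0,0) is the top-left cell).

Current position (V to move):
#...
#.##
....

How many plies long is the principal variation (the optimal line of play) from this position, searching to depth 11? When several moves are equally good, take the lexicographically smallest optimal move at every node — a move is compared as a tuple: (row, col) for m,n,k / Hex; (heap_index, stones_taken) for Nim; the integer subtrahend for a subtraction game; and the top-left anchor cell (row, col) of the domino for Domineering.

p1 V@[#.../#.##/....]: V01[##../####/....]-1* V11[#.../####/.#..]-1
p2 H@[##../####/....]: H02[####/####/....]+1* H20[##../####/##..]+1 H21[##../####/.##.]+1 H22[##../####/..##]+1
p3 V@[####/####/....] terminal -1; root [#.../#.##/....] d11

PV length from [#.../#.##/....]: 2 plies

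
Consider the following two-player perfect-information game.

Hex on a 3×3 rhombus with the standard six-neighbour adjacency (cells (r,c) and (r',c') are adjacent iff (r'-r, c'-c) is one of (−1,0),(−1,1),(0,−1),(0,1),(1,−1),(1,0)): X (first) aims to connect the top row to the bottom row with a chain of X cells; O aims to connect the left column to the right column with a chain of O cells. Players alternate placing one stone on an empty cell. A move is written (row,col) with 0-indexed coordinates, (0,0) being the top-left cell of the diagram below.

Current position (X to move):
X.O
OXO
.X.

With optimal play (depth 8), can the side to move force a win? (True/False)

ply 1, X at X.O/OXO/.X. | (0,1)=+1→XXO/OXO/.X.*; (2,0)=-1→X.O/OXO/XX.; (2,2)=-1→X.O/OXO/.XX
ply 2: XXO/OXO/.X. is terminal -1 (O); from X.O/OXO/.X. depth 8

X winning at [X.O/OXO/.X.]: True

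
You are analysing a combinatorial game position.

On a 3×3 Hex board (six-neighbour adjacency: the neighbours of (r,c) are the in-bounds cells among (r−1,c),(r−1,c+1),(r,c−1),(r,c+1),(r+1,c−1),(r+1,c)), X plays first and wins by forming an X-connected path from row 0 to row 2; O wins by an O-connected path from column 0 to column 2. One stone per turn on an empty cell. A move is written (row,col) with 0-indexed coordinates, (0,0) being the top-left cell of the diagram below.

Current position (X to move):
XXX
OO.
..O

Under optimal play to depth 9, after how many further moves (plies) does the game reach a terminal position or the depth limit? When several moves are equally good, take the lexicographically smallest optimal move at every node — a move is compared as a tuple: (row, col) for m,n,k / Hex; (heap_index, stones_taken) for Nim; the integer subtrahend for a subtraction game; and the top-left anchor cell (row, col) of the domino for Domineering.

PV length from [XXX/OO./..O]: 2 plies

p1 X@[XXX/OO./..O]: (1,2)[XXX/OOX/..O]-1* (2,0)[XXX/OO./X.O]-1 (2,1)[XXX/OO./.XO]-1
p2 O@[XXX/OOX/..O]: (2,0)[XXX/OOX/O.O]-1 (2,1)[XXX/OOX/.OO]+1*
p3 X@[XXX/OOX/.OO] terminal -1; root [XXX/OO./..O] d9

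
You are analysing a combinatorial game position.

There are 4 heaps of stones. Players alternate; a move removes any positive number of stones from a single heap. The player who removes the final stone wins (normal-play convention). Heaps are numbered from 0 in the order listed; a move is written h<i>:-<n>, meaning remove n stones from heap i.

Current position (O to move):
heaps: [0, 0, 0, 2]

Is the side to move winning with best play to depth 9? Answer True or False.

[(0,0,0,2)] O move#1: h3:-1:-1/(0,0,0,1), h3:-2:+1/(0,0,0,0)*
[(0,0,0,0)] end (terminal -1, X#2); searched (0,0,0,2) to 9

O winning at [(0,0,0,2)]: True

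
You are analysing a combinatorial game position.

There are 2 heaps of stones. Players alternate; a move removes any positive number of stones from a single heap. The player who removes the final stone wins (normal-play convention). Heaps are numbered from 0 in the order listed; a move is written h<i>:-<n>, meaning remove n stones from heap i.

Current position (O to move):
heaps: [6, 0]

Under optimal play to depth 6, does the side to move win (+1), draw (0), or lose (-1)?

p1 O@[(6,0)]: h0:-1[(5,0)]-1 h0:-2[(4,0)]-1 h0:-3[(3,0)]-1 h0:-4[(2,0)]-1 h0:-5[(1,0)]-1 h0:-6[(0,0)]+1*
p2 X@[(0,0)] terminal -1; root [(6,0)] d6

value((6,0), O) = +1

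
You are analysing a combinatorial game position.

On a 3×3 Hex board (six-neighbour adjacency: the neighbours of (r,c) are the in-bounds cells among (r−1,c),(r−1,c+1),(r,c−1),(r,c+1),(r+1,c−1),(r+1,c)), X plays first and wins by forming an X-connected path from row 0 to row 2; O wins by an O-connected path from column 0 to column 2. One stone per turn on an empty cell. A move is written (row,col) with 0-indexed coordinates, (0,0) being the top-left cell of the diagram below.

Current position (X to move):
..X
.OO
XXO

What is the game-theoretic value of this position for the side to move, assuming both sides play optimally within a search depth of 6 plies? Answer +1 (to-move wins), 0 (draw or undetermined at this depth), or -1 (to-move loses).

value(..X/.OO/XXO, X) = +1

ply 1, X at ..X/.OO/XXO | (0,0)=-1→X.X/.OO/XXO; (0,1)=-1→.XX/.OO/XXO; (1,0)=+1→..X/XOO/XXO*
ply 2, O at ..X/XOO/XXO | (0,0)=-1→O.X/XOO/XXO*; (0,1)=-1→.OX/XOO/XXO
ply 3, X at O.X/XOO/XXO | (0,1)=+1→OXX/XOO/XXO*
ply 4: OXX/XOO/XXO is terminal -1 (O); from ..X/.OO/XXO depth 6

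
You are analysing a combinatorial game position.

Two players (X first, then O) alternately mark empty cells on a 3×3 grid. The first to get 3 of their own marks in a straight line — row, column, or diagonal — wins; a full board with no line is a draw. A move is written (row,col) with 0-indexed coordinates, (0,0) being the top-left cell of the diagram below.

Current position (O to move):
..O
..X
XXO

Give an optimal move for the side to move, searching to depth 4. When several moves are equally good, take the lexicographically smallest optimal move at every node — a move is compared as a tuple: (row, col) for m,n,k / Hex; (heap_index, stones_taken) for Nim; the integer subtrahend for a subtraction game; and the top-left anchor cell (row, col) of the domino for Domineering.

p1 O@[..O/..X/XXO]: (0,0)[O.O/..X/XXO]+1* (0,1)[.OO/..X/XXO]+0 (1,0)[..O/O.X/XXO]+0 (1,1)[..O/.OX/XXO]+0
p2 X@[O.O/..X/XXO]: (0,1)[OXO/..X/XXO]-1* (1,0)[O.O/X.X/XXO]-1 (1,1)[O.O/.XX/XXO]-1
p3 O@[OXO/..X/XXO]: (1,0)[OXO/O.X/XXO]-1 (1,1)[OXO/.OX/XXO]+1*
p4 X@[OXO/.OX/XXO] terminal -1; root [..O/..X/XXO] d4

O's best at [..O/..X/XXO]: (0,0)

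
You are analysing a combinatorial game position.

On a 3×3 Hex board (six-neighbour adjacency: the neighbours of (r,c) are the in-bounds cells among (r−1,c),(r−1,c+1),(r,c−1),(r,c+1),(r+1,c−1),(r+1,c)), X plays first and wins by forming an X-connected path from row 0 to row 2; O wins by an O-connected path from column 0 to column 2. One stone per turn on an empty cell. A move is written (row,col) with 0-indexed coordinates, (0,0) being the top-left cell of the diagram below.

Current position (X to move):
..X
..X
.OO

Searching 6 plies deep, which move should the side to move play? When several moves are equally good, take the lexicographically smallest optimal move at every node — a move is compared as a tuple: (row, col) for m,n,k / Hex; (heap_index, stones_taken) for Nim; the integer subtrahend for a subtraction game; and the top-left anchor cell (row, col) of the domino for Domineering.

ply 1, X at ..X/..X/.OO | (0,0)=-1→X.X/..X/.OO; (0,1)=-1→.XX/..X/.OO; (1,0)=-1→..X/X.X/.OO; (1,1)=-1→..X/.XX/.OO; (2,0)=+1→..X/..X/XOO*
ply 2, O at ..X/..X/XOO | (0,0)=-1→O.X/..X/XOO*; (0,1)=-1→.OX/..X/XOO; (1,0)=-1→..X/O.X/XOO; (1,1)=-1→..X/.OX/XOO
ply 3, X at O.X/..X/XOO | (0,1)=+1→OXX/..X/XOO*; (1,0)=+1→O.X/X.X/XOO; (1,1)=+1→O.X/.XX/XOO
ply 4, O at OXX/..X/XOO | (1,0)=-1→OXX/O.X/XOO*; (1,1)=-1→OXX/.OX/XOO
ply 5, X at OXX/O.X/XOO | (1,1)=+1→OXX/OXX/XOO*
ply 6: OXX/OXX/XOO is terminal -1 (O); from ..X/..X/.OO depth 6

X's best at [..X/..X/.OO]: (2,0)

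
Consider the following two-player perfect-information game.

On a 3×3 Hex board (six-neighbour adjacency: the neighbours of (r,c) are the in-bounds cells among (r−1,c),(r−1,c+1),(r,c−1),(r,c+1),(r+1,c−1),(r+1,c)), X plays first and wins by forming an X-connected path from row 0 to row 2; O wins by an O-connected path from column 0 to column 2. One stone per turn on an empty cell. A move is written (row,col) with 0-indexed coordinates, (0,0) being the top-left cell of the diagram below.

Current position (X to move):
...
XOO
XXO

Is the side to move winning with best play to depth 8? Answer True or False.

p1 X@[.../XOO/XXO]: (0,0)[X../XOO/XXO]+1* (0,1)[.X./XOO/XXO]+1 (0,2)[..X/XOO/XXO]+1
p2 O@[X../XOO/XXO] terminal -1; root [.../XOO/XXO] d8

X winning at [.../XOO/XXO]: True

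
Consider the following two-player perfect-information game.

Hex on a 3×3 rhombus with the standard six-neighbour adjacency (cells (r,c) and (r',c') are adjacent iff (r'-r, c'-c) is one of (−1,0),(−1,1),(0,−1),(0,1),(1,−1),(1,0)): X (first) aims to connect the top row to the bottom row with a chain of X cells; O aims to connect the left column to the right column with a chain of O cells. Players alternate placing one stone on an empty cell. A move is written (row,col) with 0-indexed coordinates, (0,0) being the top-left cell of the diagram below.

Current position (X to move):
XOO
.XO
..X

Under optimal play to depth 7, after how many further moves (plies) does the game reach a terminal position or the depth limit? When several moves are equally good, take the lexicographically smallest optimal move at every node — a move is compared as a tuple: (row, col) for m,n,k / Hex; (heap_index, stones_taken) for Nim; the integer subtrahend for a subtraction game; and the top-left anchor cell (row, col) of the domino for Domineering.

PV length from [XOO/.XO/..X]: 3 plies

[XOO/.XO/..X] X move#1: (1,0):+1/XOO/XXO/..X*, (2,0):-1/XOO/.XO/X.X, (2,1):-1/XOO/.XO/.XX
[XOO/XXO/..X] O move#2: (2,0):-1/XOO/XXO/O.X*, (2,1):-1/XOO/XXO/.OX
[XOO/XXO/O.X] X move#3: (2,1):+1/XOO/XXO/OXX*
[XOO/XXO/OXX] end (terminal -1, O#4); searched XOO/.XO/..X to 7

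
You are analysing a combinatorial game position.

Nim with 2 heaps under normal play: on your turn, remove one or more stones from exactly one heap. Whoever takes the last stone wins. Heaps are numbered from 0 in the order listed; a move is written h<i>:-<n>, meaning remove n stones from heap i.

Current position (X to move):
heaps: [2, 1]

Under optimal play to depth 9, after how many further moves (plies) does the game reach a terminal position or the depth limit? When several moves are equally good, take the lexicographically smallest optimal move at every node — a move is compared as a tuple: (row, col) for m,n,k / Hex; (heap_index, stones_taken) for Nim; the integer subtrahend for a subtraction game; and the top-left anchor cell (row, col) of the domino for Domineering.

ply 1, X at (2,1) | h0:-1=+1→(1,1)*; h0:-2=-1→(0,1); h1:-1=-1→(2,0)
ply 2, O at (1,1) | h0:-1=-1→(0,1)*; h1:-1=-1→(1,0)
ply 3, X at (0,1) | h1:-1=+1→(0,0)*
ply 4: (0,0) is terminal -1 (O); from (2,1) depth 9

PV length from [(2,1)]: 3 plies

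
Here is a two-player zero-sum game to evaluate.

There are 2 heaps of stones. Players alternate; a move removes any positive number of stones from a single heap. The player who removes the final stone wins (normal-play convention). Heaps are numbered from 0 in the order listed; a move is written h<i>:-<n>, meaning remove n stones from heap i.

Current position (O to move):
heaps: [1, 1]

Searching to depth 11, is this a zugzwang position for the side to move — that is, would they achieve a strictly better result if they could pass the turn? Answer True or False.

ply 1, O at (1,1) | h0:-1=-1→(0,1)*; h1:-1=-1→(1,0)
ply 2, X at (0,1) | h1:-1=+1→(0,0)*
ply 3: (0,0) is terminal -1 (O); from (1,1) depth 11
pass branch (X moves first from the same position):
  | ply 1, X at (1,1) | h0:-1=-1→(0,1)*; h1:-1=-1→(1,0)
  | ply 2, O at (0,1) | h1:-1=+1→(0,0)*
  | ply 3: (0,0) is terminal -1 (X); from (1,1) depth 11
O moving scores -1; O passing scores +1

zugzwang((1,1), O) = True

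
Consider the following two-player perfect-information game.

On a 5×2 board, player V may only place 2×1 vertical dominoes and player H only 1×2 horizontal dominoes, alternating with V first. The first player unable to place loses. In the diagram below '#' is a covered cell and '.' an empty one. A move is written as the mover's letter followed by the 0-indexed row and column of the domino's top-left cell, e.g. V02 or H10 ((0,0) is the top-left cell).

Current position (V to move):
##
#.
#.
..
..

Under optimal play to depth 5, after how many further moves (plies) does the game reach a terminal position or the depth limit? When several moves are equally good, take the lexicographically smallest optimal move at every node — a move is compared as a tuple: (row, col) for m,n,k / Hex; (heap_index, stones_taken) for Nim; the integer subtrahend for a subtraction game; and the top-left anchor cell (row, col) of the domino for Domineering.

PV length from [##/#./#./../..]: 1 ply

ply 1, V at ##/#./#./../.. | V11=-1→##/##/##/../..; V21=-1→##/#./##/.#/..; V30=+1→##/#./#./#./#.*; V31=+1→##/#./#./.#/.#
ply 2: ##/#./#./#./#. is terminal -1 (H); from ##/#./#./../.. depth 5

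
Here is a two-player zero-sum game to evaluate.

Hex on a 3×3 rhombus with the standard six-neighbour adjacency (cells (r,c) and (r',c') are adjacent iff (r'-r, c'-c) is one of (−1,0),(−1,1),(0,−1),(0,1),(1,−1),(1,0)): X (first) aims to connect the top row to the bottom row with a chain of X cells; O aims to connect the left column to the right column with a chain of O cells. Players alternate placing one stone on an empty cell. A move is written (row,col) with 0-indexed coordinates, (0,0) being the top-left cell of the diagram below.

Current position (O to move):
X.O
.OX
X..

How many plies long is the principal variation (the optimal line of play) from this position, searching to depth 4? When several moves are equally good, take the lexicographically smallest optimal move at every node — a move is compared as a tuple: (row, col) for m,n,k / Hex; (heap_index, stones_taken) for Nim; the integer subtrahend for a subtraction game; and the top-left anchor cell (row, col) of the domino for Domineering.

PV length from [X.O/.OX/X..]: 1 ply

p1 O@[X.O/.OX/X..]: (0,1)[XOO/.OX/X..]-1 (1,0)[X.O/OOX/X..]+1* (2,1)[X.O/.OX/XO.]-1 (2,2)[X.O/.OX/X.O]-1
p2 X@[X.O/OOX/X..] terminal -1; root [X.O/.OX/X..] d4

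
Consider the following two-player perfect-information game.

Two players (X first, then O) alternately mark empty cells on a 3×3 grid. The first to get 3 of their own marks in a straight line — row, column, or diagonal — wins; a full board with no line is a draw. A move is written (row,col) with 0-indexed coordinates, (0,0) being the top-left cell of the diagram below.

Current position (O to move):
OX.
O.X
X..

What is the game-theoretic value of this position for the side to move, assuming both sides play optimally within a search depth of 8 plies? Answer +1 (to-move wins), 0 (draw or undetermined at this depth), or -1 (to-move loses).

[OX./O.X/X..] O move#1: (0,2):-1/OXO/O.X/X..*, (1,1):-1/OX./OOX/X.., (2,1):-1/OX./O.X/XO., (2,2):-1/OX./O.X/X.O
[OXO/O.X/X..] X move#2: (1,1):+0/OXO/OXX/X.., (2,1):+1/OXO/O.X/XX.*, (2,2):+0/OXO/O.X/X.X
[OXO/O.X/XX.] O move#3: (1,1):-1/OXO/OOX/XX.*, (2,2):-1/OXO/O.X/XXO
[OXO/OOX/XX.] X move#4: (2,2):+1/OXO/OOX/XXX*
[OXO/OOX/XXX] end (terminal -1, O#5); searched OX./O.X/X.. to 8

value(OX./O.X/X.., O) = -1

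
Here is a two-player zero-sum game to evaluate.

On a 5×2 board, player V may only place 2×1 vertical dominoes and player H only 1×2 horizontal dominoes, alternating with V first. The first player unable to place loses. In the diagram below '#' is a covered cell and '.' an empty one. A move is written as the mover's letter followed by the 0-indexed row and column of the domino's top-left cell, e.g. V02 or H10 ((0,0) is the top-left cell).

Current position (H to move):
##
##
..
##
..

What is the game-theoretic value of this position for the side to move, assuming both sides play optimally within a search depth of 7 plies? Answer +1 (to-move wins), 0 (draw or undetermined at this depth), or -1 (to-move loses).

value(##/##/../##/.., H) = +1

p1 H@[##/##/../##/..]: H20[##/##/##/##/..]+1* H40[##/##/../##/##]+1
p2 V@[##/##/##/##/..] terminal -1; root [##/##/../##/..] d7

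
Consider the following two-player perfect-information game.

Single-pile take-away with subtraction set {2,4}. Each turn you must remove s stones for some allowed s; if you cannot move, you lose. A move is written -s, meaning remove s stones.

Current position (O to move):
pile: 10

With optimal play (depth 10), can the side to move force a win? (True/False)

p1 O@[10]: -2[8]-1 -4[6]+1*
p2 X@[6]: -2[4]-1* -4[2]-1
p3 O@[4]: -2[2]-1 -4[0]+1*
p4 X@[0] terminal -1; root [10] d10

O winning at [10]: True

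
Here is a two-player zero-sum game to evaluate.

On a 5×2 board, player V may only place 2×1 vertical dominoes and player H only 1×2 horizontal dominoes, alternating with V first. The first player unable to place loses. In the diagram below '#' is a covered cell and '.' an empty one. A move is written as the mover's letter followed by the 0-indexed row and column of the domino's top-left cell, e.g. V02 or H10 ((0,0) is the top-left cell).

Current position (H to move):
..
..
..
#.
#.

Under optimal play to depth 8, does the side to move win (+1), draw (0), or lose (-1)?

value(../../../#./#., H) = +1

ply 1, H at ../../../#./#. | H00=-1→##/../../#./#.; H10=+1→../##/../#./#.*; H20=-1→../../##/#./#.
ply 2, V at ../##/../#./#. | V21=-1→../##/.#/##/#.*; V31=-1→../##/../##/##
ply 3, H at ../##/.#/##/#. | H00=+1→##/##/.#/##/#.*
ply 4: ##/##/.#/##/#. is terminal -1 (V); from ../../../#./#. depth 8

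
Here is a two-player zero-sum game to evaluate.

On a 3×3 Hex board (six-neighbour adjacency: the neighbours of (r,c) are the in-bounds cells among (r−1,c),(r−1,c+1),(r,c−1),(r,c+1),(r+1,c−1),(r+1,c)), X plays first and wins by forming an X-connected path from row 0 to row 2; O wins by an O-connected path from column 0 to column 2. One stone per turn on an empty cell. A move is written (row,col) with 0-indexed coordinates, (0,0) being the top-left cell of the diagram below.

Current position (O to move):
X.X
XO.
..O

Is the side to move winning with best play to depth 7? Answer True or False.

ply 1, O at X.X/XO./..O | (0,1)=-1→XOX/XO./..O; (1,2)=-1→X.X/XOO/..O; (2,0)=+1→X.X/XO./O.O*; (2,1)=-1→X.X/XO./.OO
ply 2, X at X.X/XO./O.O | (0,1)=-1→XXX/XO./O.O*; (1,2)=-1→X.X/XOX/O.O; (2,1)=-1→X.X/XO./OXO
ply 3, O at XXX/XO./O.O | (1,2)=+1→XXX/XOO/O.O*; (2,1)=+1→XXX/XO./OOO
ply 4: XXX/XOO/O.O is terminal -1 (X); from X.X/XO./..O depth 7

O winning at [X.X/XO./..O]: True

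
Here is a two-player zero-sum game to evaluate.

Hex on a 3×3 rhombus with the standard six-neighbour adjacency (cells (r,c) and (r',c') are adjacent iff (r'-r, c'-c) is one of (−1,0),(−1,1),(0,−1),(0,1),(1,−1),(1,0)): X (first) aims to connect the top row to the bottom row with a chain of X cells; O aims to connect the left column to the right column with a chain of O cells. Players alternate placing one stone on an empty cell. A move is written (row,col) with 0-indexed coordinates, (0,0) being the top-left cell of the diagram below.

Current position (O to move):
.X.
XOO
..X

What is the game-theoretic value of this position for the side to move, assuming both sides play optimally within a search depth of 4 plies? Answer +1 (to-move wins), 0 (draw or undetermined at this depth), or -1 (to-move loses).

value(.X./XOO/..X, O) = +1

ply 1, O at .X./XOO/..X | (0,0)=-1→OX./XOO/..X; (0,2)=-1→.XO/XOO/..X; (2,0)=+1→.X./XOO/O.X*; (2,1)=-1→.X./XOO/.OX
ply 2: .X./XOO/O.X is terminal -1 (X); from .X./XOO/..X depth 4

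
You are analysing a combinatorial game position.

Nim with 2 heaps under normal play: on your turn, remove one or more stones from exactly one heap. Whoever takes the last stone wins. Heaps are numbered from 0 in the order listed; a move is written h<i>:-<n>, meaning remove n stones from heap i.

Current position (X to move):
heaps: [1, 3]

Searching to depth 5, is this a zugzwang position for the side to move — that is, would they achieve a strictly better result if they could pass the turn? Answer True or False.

zugzwang((1,3), X) = False

p1 X@[(1,3)]: h0:-1[(0,3)]-1 h1:-1[(1,2)]-1 h1:-2[(1,1)]+1* h1:-3[(1,0)]-1
p2 O@[(1,1)]: h0:-1[(0,1)]-1* h1:-1[(1,0)]-1
p3 X@[(0,1)]: h1:-1[(0,0)]+1*
p4 O@[(0,0)] terminal -1; root [(1,3)] d5
suppose X passes — search the same position with O to move:
pass> p1 O@[(1,3)]: h0:-1[(0,3)]-1 h1:-1[(1,2)]-1 h1:-2[(1,1)]+1* h1:-3[(1,0)]-1
pass> p2 X@[(1,1)]: h0:-1[(0,1)]-1* h1:-1[(1,0)]-1
pass> p3 O@[(0,1)]: h1:-1[(0,0)]+1*
pass> p4 X@[(0,0)] terminal -1; root [(1,3)] d5
for X: play +1, pass -1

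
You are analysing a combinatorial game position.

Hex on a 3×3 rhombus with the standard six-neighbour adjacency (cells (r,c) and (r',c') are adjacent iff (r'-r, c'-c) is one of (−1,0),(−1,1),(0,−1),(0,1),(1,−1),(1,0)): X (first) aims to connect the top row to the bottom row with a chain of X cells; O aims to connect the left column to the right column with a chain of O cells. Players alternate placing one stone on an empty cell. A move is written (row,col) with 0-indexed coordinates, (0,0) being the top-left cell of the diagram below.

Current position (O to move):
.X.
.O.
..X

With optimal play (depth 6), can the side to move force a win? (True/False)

O winning at [.X./.O./..X]: True

p1 O@[.X./.O./..X]: (0,0)[OX./.O./..X]+1* (0,2)[.XO/.O./..X]+1 (1,0)[.X./OO./..X]+1 (1,2)[.X./.OO/..X]+1 (2,0)[.X./.O./O.X]+1 (2,1)[.X./.O./.OX]+1
p2 X@[OX./.O./..X]: (0,2)[OXX/.O./..X]-1* (1,0)[OX./XO./..X]-1 (1,2)[OX./.OX/..X]-1 (2,0)[OX./.O./X.X]-1 (2,1)[OX./.O./.XX]-1
p3 O@[OXX/.O./..X]: (1,0)[OXX/OO./..X]-1 (1,2)[OXX/.OO/..X]+1* (2,0)[OXX/.O./O.X]-1 (2,1)[OXX/.O./.OX]-1
p4 X@[OXX/.OO/..X]: (1,0)[OXX/XOO/..X]-1* (2,0)[OXX/.OO/X.X]-1 (2,1)[OXX/.OO/.XX]-1
p5 O@[OXX/XOO/..X]: (2,0)[OXX/XOO/O.X]+1* (2,1)[OXX/XOO/.OX]-1
p6 X@[OXX/XOO/O.X] terminal -1; root [.X./.O./..X] d6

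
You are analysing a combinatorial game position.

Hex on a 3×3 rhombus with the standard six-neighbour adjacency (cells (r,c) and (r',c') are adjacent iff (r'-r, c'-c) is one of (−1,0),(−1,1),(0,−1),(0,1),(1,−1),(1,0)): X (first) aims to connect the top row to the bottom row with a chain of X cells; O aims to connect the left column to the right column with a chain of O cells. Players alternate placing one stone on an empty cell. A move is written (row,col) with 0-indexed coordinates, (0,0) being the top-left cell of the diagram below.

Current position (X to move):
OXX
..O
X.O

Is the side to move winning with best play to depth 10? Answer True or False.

p1 X@[OXX/..O/X.O]: (1,0)[OXX/X.O/X.O]+1* (1,1)[OXX/.XO/X.O]+1 (2,1)[OXX/..O/XXO]+1
p2 O@[OXX/X.O/X.O] terminal -1; root [OXX/..O/X.O] d10

X winning at [OXX/..O/X.O]: True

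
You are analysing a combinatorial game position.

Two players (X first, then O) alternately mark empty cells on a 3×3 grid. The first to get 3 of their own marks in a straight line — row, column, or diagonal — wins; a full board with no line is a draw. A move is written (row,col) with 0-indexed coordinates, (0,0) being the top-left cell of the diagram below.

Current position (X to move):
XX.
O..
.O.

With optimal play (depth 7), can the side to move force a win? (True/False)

X winning at [XX./O../.O.]: True

ply 1, X at XX./O../.O. | (0,2)=+1→XXX/O../.O.*; (1,1)=+1→XX./OX./.O.; (1,2)=+0→XX./O.X/.O.; (2,0)=+0→XX./O../XO.; (2,2)=+1→XX./O../.OX
ply 2: XXX/O../.O. is terminal -1 (O); from XX./O../.O. depth 7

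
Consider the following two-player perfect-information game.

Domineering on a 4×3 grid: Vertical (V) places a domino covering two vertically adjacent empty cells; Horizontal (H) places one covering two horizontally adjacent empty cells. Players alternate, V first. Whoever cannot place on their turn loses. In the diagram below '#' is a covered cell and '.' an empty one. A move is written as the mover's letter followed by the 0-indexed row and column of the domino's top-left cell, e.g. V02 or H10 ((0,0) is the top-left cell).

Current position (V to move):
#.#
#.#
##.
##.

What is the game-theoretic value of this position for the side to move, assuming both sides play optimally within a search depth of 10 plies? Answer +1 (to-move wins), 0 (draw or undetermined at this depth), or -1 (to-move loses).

value(#.#/#.#/##./##., V) = +1

[#.#/#.#/##./##.] V move#1: V01:+1/###/###/##./##.*, V22:+1/#.#/#.#/###/###
[###/###/##./##.] end (terminal -1, H#2); searched #.#/#.#/##./##. to 10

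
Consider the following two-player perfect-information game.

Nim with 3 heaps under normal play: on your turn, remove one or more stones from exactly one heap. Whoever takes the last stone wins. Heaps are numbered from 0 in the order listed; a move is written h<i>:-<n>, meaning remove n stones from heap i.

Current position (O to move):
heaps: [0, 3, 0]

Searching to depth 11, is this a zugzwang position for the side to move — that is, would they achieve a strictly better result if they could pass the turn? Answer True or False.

ply 1, O at (0,3,0) | h1:-1=-1→(0,2,0); h1:-2=-1→(0,1,0); h1:-3=+1→(0,0,0)*
ply 2: (0,0,0) is terminal -1 (X); from (0,3,0) depth 11
pass branch (X moves first from the same position):
  | ply 1, X at (0,3,0) | h1:-1=-1→(0,2,0); h1:-2=-1→(0,1,0); h1:-3=+1→(0,0,0)*
  | ply 2: (0,0,0) is terminal -1 (O); from (0,3,0) depth 11
O moving scores +1; O passing scores -1

zugzwang((0,3,0), O) = False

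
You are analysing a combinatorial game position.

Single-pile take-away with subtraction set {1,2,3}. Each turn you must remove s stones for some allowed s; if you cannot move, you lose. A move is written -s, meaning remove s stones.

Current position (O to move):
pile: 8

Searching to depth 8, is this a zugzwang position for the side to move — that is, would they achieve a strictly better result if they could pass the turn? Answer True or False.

ply 1, O at 8 | -1=-1→7*; -2=-1→6; -3=-1→5
ply 2, X at 7 | -1=-1→6; -2=-1→5; -3=+1→4*
ply 3, O at 4 | -1=-1→3*; -2=-1→2; -3=-1→1
ply 4, X at 3 | -1=-1→2; -2=-1→1; -3=+1→0*
ply 5: 0 is terminal -1 (O); from 8 depth 8
suppose O passes — search the same position with X to move:
pass> ply 1, X at 8 | -1=-1→7*; -2=-1→6; -3=-1→5
pass> ply 2, O at 7 | -1=-1→6; -2=-1→5; -3=+1→4*
pass> ply 3, X at 4 | -1=-1→3*; -2=-1→2; -3=-1→1
pass> ply 4, O at 3 | -1=-1→2; -2=-1→1; -3=+1→0*
pass> ply 5: 0 is terminal -1 (X); from 8 depth 8
for O: play -1, pass +1

zugzwang(8, O) = True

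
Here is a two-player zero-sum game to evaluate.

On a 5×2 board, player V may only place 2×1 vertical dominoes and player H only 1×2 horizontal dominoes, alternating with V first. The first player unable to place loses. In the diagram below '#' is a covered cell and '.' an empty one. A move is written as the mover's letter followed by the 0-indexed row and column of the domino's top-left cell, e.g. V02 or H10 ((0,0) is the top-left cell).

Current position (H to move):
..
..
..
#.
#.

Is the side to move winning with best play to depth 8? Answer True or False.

H winning at [../../../#./#.]: True

p1 H@[../../../#./#.]: H00[##/../../#./#.]-1 H10[../##/../#./#.]+1* H20[../../##/#./#.]-1
p2 V@[../##/../#./#.]: V21[../##/.#/##/#.]-1* V31[../##/../##/##]-1
p3 H@[../##/.#/##/#.]: H00[##/##/.#/##/#.]+1*
p4 V@[##/##/.#/##/#.] terminal -1; root [../../../#./#.] d8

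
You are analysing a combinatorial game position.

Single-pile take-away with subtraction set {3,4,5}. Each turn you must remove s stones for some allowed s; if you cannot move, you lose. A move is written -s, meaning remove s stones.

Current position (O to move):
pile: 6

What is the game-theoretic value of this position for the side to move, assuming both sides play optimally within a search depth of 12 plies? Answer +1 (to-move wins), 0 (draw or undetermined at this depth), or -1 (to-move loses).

value(6, O) = +1

[6] O move#1: -3:-1/3, -4:+1/2*, -5:+1/1
[2] end (terminal -1, X#2); searched 6 to 12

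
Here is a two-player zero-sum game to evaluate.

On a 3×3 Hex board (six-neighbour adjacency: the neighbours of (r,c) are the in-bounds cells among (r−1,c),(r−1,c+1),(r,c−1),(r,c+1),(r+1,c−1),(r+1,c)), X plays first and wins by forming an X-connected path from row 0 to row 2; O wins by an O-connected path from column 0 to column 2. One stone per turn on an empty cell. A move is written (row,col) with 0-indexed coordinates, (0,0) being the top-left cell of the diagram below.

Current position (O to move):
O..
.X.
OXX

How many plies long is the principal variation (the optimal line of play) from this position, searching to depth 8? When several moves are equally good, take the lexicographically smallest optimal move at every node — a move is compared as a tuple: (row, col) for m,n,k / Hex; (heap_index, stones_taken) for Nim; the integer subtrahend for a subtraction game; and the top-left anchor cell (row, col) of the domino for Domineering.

[O../.X./OXX] O move#1: (0,1):-1/OO./.X./OXX*, (0,2):-1/O.O/.X./OXX, (1,0):-1/O../OX./OXX, (1,2):-1/O../.XO/OXX
[OO./.X./OXX] X move#2: (0,2):+1/OOX/.X./OXX*, (1,0):-1/OO./XX./OXX, (1,2):-1/OO./.XX/OXX
[OOX/.X./OXX] end (terminal -1, O#3); searched O../.X./OXX to 8

PV length from [O../.X./OXX]: 2 plies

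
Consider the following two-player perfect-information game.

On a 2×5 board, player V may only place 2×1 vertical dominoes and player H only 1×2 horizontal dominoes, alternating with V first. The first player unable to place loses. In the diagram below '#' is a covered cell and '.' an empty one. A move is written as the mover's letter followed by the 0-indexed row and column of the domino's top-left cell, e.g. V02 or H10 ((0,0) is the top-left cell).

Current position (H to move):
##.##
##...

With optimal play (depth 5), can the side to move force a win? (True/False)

ply 1, H at ##.##/##... | H12=+1→##.##/####.*; H13=-1→##.##/##.##
ply 2: ##.##/####. is terminal -1 (V); from ##.##/##... depth 5

H winning at [##.##/##...]: True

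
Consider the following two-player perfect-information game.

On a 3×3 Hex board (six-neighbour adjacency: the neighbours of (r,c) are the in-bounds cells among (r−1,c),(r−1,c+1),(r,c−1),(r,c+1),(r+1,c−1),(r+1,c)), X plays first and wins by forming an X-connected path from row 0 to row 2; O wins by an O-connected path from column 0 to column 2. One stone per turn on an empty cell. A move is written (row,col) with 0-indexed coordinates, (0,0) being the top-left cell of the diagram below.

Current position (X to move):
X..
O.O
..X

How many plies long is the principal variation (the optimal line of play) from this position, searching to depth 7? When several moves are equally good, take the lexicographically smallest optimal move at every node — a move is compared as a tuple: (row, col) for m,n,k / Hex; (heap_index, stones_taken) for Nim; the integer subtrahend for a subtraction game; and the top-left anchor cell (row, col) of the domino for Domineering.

p1 X@[X../O.O/..X]: (0,1)[XX./O.O/..X]-1 (0,2)[X.X/O.O/..X]-1 (1,1)[X../OXO/..X]+1* (2,0)[X../O.O/X.X]-1 (2,1)[X../O.O/.XX]-1
p2 O@[X../OXO/..X]: (0,1)[XO./OXO/..X]-1* (0,2)[X.O/OXO/..X]-1 (2,0)[X../OXO/O.X]-1 (2,1)[X../OXO/.OX]-1
p3 X@[XO./OXO/..X]: (0,2)[XOX/OXO/..X]+1* (2,0)[XO./OXO/X.X]-1 (2,1)[XO./OXO/.XX]-1
p4 O@[XOX/OXO/..X]: (2,0)[XOX/OXO/O.X]-1* (2,1)[XOX/OXO/.OX]-1
p5 X@[XOX/OXO/O.X]: (2,1)[XOX/OXO/OXX]+1*
p6 O@[XOX/OXO/OXX] terminal -1; root [X../O.O/..X] d7

PV length from [X../O.O/..X]: 5 plies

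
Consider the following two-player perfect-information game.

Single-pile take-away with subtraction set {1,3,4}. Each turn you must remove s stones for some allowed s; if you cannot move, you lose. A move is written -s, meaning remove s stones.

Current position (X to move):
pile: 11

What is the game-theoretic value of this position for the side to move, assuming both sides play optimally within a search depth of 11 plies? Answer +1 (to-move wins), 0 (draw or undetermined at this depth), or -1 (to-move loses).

value(11, X) = +1

ply 1, X at 11 | -1=-1→10; -3=-1→8; -4=+1→7*
ply 2, O at 7 | -1=-1→6*; -3=-1→4; -4=-1→3
ply 3, X at 6 | -1=-1→5; -3=-1→3; -4=+1→2*
ply 4, O at 2 | -1=-1→1*
ply 5, X at 1 | -1=+1→0*
ply 6: 0 is terminal -1 (O); from 11 depth 11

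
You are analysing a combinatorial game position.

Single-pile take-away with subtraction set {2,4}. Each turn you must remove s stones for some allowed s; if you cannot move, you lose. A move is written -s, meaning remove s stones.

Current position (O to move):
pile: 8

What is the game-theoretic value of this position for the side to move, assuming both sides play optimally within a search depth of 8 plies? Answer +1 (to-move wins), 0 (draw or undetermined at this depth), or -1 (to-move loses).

[8] O move#1: -2:+1/6*, -4:-1/4
[6] X move#2: -2:-1/4*, -4:-1/2
[4] O move#3: -2:-1/2, -4:+1/0*
[0] end (terminal -1, X#4); searched 8 to 8

value(8, O) = +1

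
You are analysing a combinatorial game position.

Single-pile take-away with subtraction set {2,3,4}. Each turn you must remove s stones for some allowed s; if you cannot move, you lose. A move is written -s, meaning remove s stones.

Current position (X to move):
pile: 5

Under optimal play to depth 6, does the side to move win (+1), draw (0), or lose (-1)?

value(5, X) = +1

[5] X move#1: -2:-1/3, -3:-1/2, -4:+1/1*
[1] end (terminal -1, O#2); searched 5 to 6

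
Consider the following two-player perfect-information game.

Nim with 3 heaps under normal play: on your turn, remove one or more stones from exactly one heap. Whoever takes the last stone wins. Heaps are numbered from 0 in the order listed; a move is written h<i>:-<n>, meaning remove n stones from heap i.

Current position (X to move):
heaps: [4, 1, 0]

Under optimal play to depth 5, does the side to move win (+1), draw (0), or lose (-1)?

value((4,1,0), X) = +1

[(4,1,0)] X move#1: h0:-1:-1/(3,1,0), h0:-2:-1/(2,1,0), h0:-3:+1/(1,1,0)*, h0:-4:-1/(0,1,0), h1:-1:-1/(4,0,0)
[(1,1,0)] O move#2: h0:-1:-1/(0,1,0)*, h1:-1:-1/(1,0,0)
[(0,1,0)] X move#3: h1:-1:+1/(0,0,0)*
[(0,0,0)] end (terminal -1, O#4); searched (4,1,0) to 5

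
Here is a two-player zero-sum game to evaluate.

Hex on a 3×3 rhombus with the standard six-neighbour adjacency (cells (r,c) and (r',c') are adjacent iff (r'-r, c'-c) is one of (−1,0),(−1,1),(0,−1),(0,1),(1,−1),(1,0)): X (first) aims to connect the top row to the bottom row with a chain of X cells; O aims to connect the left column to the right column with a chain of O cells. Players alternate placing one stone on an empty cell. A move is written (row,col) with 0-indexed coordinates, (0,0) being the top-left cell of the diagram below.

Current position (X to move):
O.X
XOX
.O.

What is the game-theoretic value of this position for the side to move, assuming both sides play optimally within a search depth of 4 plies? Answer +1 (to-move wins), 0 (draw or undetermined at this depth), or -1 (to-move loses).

value(O.X/XOX/.O., X) = +1

p1 X@[O.X/XOX/.O.]: (0,1)[OXX/XOX/.O.]+1* (2,0)[O.X/XOX/XO.]+1 (2,2)[O.X/XOX/.OX]+1
p2 O@[OXX/XOX/.O.]: (2,0)[OXX/XOX/OO.]-1* (2,2)[OXX/XOX/.OO]-1
p3 X@[OXX/XOX/OO.]: (2,2)[OXX/XOX/OOX]+1*
p4 O@[OXX/XOX/OOX] terminal -1; root [O.X/XOX/.O.] d4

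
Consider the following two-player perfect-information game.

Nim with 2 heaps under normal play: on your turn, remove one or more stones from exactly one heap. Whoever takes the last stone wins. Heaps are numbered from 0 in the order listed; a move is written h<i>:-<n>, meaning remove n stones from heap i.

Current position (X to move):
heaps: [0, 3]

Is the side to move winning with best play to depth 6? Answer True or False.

[(0,3)] X move#1: h1:-1:-1/(0,2), h1:-2:-1/(0,1), h1:-3:+1/(0,0)*
[(0,0)] end (terminal -1, O#2); searched (0,3) to 6

X winning at [(0,3)]: True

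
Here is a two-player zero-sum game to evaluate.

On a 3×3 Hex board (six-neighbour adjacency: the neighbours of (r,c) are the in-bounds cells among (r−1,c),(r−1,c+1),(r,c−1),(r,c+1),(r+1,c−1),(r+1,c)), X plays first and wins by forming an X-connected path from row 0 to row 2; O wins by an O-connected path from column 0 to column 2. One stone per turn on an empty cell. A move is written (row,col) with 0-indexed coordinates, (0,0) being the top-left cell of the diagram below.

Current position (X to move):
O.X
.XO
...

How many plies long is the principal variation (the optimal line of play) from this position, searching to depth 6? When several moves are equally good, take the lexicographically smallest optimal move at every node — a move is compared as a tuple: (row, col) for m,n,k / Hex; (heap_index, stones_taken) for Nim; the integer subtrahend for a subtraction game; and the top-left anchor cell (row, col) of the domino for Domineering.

[O.X/.XO/...] X move#1: (0,1):+1/OXX/.XO/...*, (1,0):+1/O.X/XXO/..., (2,0):+1/O.X/.XO/X.., (2,1):+1/O.X/.XO/.X., (2,2):+1/O.X/.XO/..X
[OXX/.XO/...] O move#2: (1,0):-1/OXX/OXO/...*, (2,0):-1/OXX/.XO/O.., (2,1):-1/OXX/.XO/.O., (2,2):-1/OXX/.XO/..O
[OXX/OXO/...] X move#3: (2,0):+1/OXX/OXO/X..*, (2,1):+1/OXX/OXO/.X., (2,2):+1/OXX/OXO/..X
[OXX/OXO/X..] end (terminal -1, O#4); searched O.X/.XO/... to 6

PV length from [O.X/.XO/...]: 3 plies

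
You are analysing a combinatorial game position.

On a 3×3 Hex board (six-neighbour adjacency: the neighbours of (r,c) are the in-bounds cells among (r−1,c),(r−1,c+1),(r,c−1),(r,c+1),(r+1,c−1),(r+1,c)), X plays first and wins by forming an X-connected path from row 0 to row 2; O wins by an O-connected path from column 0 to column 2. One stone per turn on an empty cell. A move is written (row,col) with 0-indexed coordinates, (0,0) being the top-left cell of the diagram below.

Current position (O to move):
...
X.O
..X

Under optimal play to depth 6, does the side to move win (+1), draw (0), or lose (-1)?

[.../X.O/..X] O move#1: (0,0):-1/O../X.O/..X, (0,1):-1/.O./X.O/..X, (0,2):-1/..O/X.O/..X, (1,1):-1/.../XOO/..X, (2,0):+1/.../X.O/O.X*, (2,1):-1/.../X.O/.OX
[.../X.O/O.X] X move#2: (0,0):-1/X../X.O/O.X*, (0,1):-1/.X./X.O/O.X, (0,2):-1/..X/X.O/O.X, (1,1):-1/.../XXO/O.X, (2,1):-1/.../X.O/OXX
[X../X.O/O.X] O move#3: (0,1):+1/XO./X.O/O.X*, (0,2):+1/X.O/X.O/O.X, (1,1):+1/X../XOO/O.X, (2,1):+1/X../X.O/OOX
[XO./X.O/O.X] X move#4: (0,2):-1/XOX/X.O/O.X*, (1,1):-1/XO./XXO/O.X, (2,1):-1/XO./X.O/OXX
[XOX/X.O/O.X] O move#5: (1,1):+1/XOX/XOO/O.X*, (2,1):+1/XOX/X.O/OOX
[XOX/XOO/O.X] end (terminal -1, X#6); searched .../X.O/..X to 6

value(.../X.O/..X, O) = +1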